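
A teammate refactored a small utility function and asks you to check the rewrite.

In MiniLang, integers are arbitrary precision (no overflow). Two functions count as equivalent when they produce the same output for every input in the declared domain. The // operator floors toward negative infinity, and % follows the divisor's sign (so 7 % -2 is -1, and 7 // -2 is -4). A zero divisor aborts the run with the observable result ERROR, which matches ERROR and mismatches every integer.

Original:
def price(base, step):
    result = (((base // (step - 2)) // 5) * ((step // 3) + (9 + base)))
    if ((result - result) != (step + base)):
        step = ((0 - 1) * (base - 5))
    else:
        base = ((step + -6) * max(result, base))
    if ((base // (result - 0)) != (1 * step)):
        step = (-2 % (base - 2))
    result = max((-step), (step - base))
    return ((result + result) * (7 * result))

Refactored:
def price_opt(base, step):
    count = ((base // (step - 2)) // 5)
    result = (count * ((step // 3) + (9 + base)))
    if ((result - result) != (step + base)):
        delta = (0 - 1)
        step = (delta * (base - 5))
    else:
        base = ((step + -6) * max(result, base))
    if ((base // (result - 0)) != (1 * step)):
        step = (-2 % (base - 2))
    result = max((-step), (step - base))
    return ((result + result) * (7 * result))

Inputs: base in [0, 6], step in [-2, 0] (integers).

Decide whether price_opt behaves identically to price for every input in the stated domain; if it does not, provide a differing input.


Equivalent — the differences include local variable names differ, and statement counts differ, yet no declared input distinguishes the two.
Spot check at base=0, step=0 — price: result becomes 0; next ((result - result) != (step + base)) evaluates to false; next base becomes 0; next hits division by zero so the output is ERROR. price_opt: count becomes 0; next result becomes 0; next ((result - result) != (step + base)) evaluates to false; next base becomes 0; next hits division by zero so the output is ERROR. Both give ERROR.
Every one of the 21 inputs gives matching results.
verdict: equivalent


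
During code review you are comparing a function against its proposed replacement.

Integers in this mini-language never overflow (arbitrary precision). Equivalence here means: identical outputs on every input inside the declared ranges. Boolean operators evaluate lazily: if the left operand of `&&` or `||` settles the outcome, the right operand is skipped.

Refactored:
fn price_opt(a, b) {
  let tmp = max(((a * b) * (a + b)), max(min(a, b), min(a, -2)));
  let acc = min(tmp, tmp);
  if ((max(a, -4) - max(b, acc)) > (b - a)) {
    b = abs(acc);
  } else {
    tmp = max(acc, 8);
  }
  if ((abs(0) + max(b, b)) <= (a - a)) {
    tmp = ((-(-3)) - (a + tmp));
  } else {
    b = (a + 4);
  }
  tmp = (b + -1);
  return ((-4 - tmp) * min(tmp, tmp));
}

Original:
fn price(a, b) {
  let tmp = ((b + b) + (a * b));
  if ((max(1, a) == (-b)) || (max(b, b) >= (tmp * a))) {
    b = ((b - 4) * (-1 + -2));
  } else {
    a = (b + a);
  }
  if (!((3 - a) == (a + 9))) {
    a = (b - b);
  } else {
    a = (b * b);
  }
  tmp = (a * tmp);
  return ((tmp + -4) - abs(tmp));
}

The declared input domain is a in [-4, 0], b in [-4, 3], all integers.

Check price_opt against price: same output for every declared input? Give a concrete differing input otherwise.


The rewrite breaks on a=-4, b=-4, where the results are -4 and -5.
price: tmp becomes 8; next ((max(1, a) == (-b)) || (max(b, b) >= (tmp * a))) evaluates to true; next b becomes 24; next (!((3 - a) == (a + 9))) evaluates to true; next a becomes 0; next tmp becomes 0; next final value -4
price_opt: tmp becomes -4; next acc becomes -4; next ((max(a, -4) - max(b, acc)) > (b - a)) evaluates to false; next tmp becomes 8; next ((abs(0) + max(b, b)) <= (a - a)) evaluates to true; next tmp becomes -1; next tmp becomes -5; next final value -5
verdict: not equivalent; witness: a=-4, b=-4


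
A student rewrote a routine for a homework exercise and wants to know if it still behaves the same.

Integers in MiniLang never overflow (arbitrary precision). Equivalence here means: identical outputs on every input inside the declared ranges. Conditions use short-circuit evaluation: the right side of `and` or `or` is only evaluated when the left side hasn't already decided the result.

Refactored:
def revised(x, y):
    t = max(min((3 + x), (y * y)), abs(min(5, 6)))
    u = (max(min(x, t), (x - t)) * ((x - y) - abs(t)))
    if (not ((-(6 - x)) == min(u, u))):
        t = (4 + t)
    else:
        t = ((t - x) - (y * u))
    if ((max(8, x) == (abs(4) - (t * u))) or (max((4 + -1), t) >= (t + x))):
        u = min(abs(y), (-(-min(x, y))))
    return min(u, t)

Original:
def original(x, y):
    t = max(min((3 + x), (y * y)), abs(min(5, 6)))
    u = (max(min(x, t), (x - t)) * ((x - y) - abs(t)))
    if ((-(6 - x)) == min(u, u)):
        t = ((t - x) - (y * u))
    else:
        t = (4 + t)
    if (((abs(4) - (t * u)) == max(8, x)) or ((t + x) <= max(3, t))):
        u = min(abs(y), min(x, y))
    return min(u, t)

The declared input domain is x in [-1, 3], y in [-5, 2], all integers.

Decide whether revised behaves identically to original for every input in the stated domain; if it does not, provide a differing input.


This is a faithful refactor — constant usage differs; and comparison usage differs; and boolean connective usage differs; and arithmetic usage differs, but the computed results match everywhere.
Tracing x=2, y=-1: original: t=5, then u=-4, then ((-(6 - x)) == min(u, u)) is true, then t=-1, then (((abs(4) - (t * u)) == max(8, x)) or ((t + x) <= max(3, t))) is true, then u=-1, then returns -1 | revised: t=5, then u=-4, then (not ((-(6 - x)) == min(u, u))) is false, then t=-1, then ((max(8, x) == (abs(4) - (t * u))) or (max((4 + -1), t) >= (t + x))) is true, then u=-1, then returns -1 — matching result -1.
Across all 40 domain points the two functions coincide.
verdict: equivalent


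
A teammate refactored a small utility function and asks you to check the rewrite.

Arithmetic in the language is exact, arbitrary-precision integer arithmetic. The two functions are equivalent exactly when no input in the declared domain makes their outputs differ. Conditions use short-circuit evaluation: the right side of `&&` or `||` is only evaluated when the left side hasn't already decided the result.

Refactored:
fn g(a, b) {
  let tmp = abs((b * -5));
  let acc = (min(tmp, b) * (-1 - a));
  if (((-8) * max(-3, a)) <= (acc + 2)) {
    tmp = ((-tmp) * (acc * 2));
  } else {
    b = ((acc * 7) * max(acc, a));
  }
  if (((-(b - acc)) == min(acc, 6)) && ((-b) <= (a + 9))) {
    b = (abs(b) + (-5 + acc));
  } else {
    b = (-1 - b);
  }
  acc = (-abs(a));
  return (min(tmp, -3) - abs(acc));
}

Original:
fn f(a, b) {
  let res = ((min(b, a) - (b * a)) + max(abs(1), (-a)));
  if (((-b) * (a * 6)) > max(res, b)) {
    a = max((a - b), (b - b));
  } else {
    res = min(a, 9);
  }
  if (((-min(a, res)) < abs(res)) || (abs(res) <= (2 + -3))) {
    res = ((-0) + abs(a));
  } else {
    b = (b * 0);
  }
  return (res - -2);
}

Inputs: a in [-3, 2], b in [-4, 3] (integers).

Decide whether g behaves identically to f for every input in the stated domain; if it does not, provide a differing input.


These are not equivalent — on a=-3, b=-4 the outputs split (-1 vs -6).
f: res = -13; (((-b) * (a * 6)) > max(res, b)) -> false; res = -3; (((-min(a, res)) < abs(res)) || (abs(res) <= (2 + -3))) -> false; b = 0; return -1
g: tmp = 20; acc = -8; (((-8) * max(-3, a)) <= (acc + 2)) -> false; b = 168; (((-(b - acc)) == min(acc, 6)) && ((-b) <= (a + 9))) -> false; b = -169; acc = -3; return -6
verdict: not equivalent; witness: a=-3, b=-4


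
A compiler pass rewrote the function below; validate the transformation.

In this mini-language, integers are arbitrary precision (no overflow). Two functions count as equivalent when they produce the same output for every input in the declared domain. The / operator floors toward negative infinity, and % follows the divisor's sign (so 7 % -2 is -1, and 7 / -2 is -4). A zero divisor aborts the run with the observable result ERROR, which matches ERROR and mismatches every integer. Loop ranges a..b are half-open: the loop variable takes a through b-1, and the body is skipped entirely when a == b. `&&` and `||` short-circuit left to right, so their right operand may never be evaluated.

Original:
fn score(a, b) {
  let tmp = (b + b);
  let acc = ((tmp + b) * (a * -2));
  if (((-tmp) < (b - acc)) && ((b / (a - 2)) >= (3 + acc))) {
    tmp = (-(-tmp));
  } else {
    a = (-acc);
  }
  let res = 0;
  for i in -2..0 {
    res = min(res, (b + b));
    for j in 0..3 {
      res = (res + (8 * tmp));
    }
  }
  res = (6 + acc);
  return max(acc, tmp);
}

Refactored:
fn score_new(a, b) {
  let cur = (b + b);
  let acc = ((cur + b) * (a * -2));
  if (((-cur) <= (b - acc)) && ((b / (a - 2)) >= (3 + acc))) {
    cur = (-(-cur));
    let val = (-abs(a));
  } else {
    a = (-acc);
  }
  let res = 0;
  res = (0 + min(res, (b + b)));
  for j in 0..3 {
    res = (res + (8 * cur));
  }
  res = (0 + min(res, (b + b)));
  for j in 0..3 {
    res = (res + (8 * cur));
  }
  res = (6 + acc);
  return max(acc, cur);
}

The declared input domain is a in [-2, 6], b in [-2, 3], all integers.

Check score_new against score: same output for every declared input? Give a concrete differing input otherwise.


Run the pair on a=2, b=0.
score: tmp = 0; acc = 0; (((-tmp) < (b - acc)) && ((b / (a - 2)) >= (3 + acc))) -> false; a = 0; res = 0; [i=-2]; res = 0; [j=0]; res = 0; [j=1]; res = 0; [j=2]; res = 0; [i=-1]; res = 0; [j=0]; res = 0; [j=1]; res = 0; [j=2]; res = 0; res = 6; return 0
score_new: cur = 0; acc = 0; division by zero -> ERROR
0 and ERROR differ, so these are not the same function on this domain.
verdict: not equivalent; witness: a=2, b=0


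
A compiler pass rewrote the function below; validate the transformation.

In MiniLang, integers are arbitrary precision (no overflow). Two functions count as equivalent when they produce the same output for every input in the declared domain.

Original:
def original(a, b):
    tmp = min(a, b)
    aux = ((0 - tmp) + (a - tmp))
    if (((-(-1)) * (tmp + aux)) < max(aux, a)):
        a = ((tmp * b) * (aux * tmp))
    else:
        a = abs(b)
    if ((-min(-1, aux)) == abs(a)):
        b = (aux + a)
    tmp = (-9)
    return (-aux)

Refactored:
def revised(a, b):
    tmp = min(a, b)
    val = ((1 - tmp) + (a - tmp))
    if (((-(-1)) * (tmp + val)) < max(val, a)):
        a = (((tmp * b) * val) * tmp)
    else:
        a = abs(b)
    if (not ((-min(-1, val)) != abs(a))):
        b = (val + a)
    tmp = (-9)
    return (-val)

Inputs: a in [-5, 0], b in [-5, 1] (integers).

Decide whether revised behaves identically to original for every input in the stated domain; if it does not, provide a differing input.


There is a counterexample at a=-5, b=-5: -5 on one side, -6 on the other.
original: tmp=-5, then aux=5, then (((-(-1)) * (tmp + aux)) < max(aux, a)) is true, then a=-625, then ((-min(-1, aux)) == abs(a)) is false, then tmp=-9, then returns -5
revised: tmp=-5, then val=6, then (((-(-1)) * (tmp + val)) < max(val, a)) is true, then a=-750, then (not ((-min(-1, val)) != abs(a))) is false, then tmp=-9, then returns -6
verdict: not equivalent; witness: a=-5, b=-5


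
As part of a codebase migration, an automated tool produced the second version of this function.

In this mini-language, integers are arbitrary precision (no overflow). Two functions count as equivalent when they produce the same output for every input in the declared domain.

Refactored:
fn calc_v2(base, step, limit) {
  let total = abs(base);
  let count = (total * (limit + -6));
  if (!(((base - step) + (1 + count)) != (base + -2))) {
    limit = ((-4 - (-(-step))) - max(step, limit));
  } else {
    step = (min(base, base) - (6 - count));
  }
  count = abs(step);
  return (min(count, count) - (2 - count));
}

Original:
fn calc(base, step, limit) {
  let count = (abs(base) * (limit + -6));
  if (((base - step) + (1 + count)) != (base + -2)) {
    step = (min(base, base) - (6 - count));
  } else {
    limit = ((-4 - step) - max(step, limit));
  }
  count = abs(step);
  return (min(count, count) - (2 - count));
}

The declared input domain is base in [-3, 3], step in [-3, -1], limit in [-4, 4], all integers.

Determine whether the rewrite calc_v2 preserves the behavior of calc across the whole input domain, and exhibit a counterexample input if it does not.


The two are interchangeable: local variable names differ; and boolean connective usage differs; and statement counts differ, and every declared input agrees.
One worked example (base=3, step=-3, limit=4) — calc: count = -6; (((base - step) + (1 + count)) != (base + -2)) -> false; limit = -5; count = 3; return 4; calc_v2: total = 3; count = -6; (!(((base - step) + (1 + count)) != (base + -2))) -> true; limit = -5; count = 3; return 4; agreement on 4.
Every one of the 189 inputs gives matching results.
verdict: equivalent


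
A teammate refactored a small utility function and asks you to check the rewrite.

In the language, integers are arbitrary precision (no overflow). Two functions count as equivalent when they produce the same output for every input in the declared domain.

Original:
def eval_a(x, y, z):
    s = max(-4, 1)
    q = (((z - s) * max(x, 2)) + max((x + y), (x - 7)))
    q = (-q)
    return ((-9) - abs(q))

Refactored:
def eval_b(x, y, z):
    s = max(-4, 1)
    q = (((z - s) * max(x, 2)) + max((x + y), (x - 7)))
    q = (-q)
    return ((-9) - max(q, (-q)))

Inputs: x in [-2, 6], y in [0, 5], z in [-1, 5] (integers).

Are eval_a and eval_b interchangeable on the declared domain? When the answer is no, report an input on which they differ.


Although min/max/abs usage differs, 378/378 inputs agree.
verdict: equivalent


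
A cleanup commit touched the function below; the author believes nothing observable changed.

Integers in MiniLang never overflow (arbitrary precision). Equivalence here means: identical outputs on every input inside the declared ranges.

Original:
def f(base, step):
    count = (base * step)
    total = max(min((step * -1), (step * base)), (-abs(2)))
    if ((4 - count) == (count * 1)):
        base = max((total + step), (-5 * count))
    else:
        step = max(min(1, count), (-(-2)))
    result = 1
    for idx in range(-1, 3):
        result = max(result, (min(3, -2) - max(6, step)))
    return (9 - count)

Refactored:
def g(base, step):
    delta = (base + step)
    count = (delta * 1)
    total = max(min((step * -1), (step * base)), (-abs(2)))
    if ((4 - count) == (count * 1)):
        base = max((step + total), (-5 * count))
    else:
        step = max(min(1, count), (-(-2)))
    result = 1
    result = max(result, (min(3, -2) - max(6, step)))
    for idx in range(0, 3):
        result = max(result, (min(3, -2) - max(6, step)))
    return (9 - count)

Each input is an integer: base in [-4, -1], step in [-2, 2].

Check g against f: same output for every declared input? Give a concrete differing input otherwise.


Evaluate both at base=-4, step=-2.
f: count := 8 | total := 2 | ((4 - count) == (count * 1)): false | step := 2 | result := 1 | iter idx=-1: | result := 1 | iter idx=0: | result := 1 | iter idx=1: | result := 1 | iter idx=2: | result := 1 | result 1
g: delta := -6 | count := -6 | total := 2 | ((4 - count) == (count * 1)): false | step := 2 | result := 1 | result := 1 | iter idx=0: | result := 1 | iter idx=1: | result := 1 | iter idx=2: | result := 1 | result 15
1 against 15: the behavior changed.
verdict: not equivalent; witness: base=-4, step=-2


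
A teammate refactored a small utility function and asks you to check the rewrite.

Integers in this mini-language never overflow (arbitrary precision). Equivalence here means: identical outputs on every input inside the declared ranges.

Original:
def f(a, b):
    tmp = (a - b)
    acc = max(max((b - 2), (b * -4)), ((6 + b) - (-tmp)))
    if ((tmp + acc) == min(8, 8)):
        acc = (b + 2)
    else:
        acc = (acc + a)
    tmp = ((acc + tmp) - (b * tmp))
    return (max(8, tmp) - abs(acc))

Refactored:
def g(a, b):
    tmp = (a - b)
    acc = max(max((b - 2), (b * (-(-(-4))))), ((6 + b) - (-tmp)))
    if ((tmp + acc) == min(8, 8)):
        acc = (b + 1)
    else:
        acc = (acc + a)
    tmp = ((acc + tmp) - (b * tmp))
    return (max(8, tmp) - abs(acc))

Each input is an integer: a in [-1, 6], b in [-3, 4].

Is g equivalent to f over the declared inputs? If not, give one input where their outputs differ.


On input a=1, b=0, f returns 6 while g returns 7.
verdict: not equivalent; witness: a=1, b=0


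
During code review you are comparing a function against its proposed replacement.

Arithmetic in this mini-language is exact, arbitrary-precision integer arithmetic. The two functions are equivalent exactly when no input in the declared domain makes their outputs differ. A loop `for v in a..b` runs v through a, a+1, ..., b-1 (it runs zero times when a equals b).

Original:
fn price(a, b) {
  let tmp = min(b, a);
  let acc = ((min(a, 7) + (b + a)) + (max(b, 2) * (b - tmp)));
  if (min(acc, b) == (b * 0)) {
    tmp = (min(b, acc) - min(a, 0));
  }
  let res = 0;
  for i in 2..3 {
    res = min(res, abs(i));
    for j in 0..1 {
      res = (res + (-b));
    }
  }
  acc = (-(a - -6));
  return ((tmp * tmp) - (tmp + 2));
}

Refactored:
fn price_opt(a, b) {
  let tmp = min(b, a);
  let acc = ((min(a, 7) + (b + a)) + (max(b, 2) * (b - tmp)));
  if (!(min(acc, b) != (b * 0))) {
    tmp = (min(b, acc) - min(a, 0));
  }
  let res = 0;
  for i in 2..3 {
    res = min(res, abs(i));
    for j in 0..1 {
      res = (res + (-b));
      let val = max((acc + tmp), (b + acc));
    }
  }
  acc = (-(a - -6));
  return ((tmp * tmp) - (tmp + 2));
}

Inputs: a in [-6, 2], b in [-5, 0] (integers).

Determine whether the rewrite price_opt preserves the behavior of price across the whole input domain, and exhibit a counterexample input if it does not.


Equivalent — the differences include min/max/abs usage differs, plus statement counts differ, plus comparison usage differs, plus arithmetic usage differs, plus boolean connective usage differs, plus local variable names differ, yet no declared input distinguishes the two.
Tracing a=-4, b=-5: price: tmp=-5, then acc=-13, then (min(acc, b) == (b * 0)) is false, then res=0, then (i=2), then res=0, then (j=0), then res=5, then acc=-2, then returns 28 | price_opt: tmp=-5, then acc=-13, then (!(min(acc, b) != (b * 0))) is false, then res=0, then (i=2), then res=0, then (j=0), then res=5, then val=-18, then acc=-2, then returns 28 — matching result 28.
An exhaustive pass over the 54 declared inputs shows identical outputs.
verdict: equivalent


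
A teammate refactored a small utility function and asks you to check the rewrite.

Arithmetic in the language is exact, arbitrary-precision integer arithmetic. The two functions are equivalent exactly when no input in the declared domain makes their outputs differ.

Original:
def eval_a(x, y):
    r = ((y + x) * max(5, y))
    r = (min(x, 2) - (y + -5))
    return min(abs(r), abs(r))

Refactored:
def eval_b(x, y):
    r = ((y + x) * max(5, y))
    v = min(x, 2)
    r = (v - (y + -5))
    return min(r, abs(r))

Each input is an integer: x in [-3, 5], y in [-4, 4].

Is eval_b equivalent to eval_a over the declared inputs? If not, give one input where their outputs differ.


Take x=-3, y=3.
eval_a: r=0, then r=-1, then returns 1
eval_b: r=0, then v=-3, then r=-1, then returns -1
1 != -1, so the rewrite changes behavior.
verdict: not equivalent; witness: x=-3, y=3


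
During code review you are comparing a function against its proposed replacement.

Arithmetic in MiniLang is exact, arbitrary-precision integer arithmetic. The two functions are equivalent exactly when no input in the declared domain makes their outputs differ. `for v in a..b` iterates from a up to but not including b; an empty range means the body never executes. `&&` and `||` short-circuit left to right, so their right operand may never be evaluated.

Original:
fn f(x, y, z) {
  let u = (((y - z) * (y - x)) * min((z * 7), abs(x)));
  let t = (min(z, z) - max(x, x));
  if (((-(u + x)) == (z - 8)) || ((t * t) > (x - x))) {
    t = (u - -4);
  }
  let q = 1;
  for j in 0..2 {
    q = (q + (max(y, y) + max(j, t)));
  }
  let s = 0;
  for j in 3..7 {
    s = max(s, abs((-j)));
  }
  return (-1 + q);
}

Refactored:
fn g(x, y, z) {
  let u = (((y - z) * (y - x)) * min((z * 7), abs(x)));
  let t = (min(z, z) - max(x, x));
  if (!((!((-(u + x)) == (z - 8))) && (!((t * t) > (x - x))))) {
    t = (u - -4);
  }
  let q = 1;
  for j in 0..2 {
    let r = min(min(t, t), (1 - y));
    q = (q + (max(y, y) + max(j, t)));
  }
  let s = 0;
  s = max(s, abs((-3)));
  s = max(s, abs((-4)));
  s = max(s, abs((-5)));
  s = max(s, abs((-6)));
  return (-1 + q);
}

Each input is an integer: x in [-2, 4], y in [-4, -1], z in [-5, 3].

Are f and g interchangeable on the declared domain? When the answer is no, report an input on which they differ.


Equivalent — the differences include statement counts differ, and min/max/abs usage differs, and constant usage differs, and boolean connective usage differs, and arithmetic usage differs, and local variable names differ, and loop structure differs, yet no declared input distinguishes the two.
Tracing x=4, y=-3, z=-3: f: u becomes 0; next t becomes -7; next (((-(u + x)) == (z - 8)) || ((t * t) > (x - x))) evaluates to true; next t becomes 4; next q becomes 1; next at j=0:; next q becomes 2; next at j=1:; next q becomes 3; next s becomes 0; next at j=3:; next s becomes 3; next at j=4:; next s becomes 4; next at j=5:; next s becomes 5; next at j=6:; next s becomes 6; next final value 2 | g: u becomes 0; next t becomes -7; next (!((!((-(u + x)) == (z - 8))) && (!((t * t) > (x - x))))) evaluates to true; next t becomes 4; next q becomes 1; next at j=0:; next r becomes 4; next q becomes 2; next at j=1:; next r becomes 4; next q becomes 3; next s becomes 0; next s becomes 3; next s becomes 4; next s becomes 5; next s becomes 6; next final value 2 — matching result 2.
Checked all 252 inputs in the declared domain: the outputs agree on every one.
verdict: equivalent


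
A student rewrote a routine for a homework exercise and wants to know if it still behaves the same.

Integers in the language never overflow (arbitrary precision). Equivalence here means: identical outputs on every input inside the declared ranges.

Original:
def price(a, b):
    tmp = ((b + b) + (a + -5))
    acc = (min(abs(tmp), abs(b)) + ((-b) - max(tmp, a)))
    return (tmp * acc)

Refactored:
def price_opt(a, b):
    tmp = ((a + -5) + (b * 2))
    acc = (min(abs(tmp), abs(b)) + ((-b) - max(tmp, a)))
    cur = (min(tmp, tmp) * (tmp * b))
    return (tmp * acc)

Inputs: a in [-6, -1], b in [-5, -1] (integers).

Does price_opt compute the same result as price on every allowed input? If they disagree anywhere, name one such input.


Changes here: constant usage differs; also statement counts differ; also local variable names differ; also arithmetic usage differs; also min/max/abs usage differs; the full 30-point sweep finds no disagreement.
verdict: equivalent


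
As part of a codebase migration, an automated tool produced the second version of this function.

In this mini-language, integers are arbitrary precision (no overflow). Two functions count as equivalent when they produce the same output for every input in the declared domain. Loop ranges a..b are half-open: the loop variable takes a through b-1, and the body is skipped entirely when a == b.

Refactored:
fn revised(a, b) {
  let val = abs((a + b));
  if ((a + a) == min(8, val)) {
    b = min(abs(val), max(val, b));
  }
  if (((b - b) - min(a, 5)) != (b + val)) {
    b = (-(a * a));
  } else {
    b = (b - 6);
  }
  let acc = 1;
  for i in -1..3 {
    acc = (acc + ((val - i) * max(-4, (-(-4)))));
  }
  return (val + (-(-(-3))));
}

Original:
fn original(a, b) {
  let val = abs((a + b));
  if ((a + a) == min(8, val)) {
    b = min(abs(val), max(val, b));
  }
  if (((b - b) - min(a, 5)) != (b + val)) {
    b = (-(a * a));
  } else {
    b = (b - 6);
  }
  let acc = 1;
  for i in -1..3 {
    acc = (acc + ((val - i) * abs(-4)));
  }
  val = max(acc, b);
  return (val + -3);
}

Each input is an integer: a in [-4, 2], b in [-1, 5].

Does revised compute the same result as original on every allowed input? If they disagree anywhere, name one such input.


Not equivalent: a=-4, b=-1 separates them (70 vs 2).
original: val=5, then ((a + a) == min(8, val)) is false, then (((b - b) - min(a, 5)) != (b + val)) is false, then b=-7, then acc=1, then (i=-1), then acc=25, then (i=0), then acc=45, then (i=1), then acc=61, then (i=2), then acc=73, then val=73, then returns 70
revised: val=5, then ((a + a) == min(8, val)) is false, then (((b - b) - min(a, 5)) != (b + val)) is false, then b=-7, then acc=1, then (i=-1), then acc=25, then (i=0), then acc=45, then (i=1), then acc=61, then (i=2), then acc=73, then returns 2
verdict: not equivalent; witness: a=-4, b=-1


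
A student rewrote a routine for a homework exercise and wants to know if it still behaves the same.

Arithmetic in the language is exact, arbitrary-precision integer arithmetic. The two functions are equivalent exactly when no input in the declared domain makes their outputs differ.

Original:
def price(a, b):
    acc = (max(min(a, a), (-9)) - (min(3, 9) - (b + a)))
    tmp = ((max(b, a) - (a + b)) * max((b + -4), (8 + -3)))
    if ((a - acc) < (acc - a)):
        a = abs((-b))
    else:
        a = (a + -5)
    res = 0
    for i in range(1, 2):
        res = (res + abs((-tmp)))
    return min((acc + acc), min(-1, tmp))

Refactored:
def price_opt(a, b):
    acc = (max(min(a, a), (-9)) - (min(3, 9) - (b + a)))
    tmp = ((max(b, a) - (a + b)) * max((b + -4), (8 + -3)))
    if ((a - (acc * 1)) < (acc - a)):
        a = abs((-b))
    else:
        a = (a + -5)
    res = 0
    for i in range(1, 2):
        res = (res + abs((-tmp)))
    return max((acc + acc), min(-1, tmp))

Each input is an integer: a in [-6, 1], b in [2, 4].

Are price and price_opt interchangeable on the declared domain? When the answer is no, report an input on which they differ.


There is a counterexample at a=-6, b=2: -26 on one side, -1 on the other.
price: acc=-13, then tmp=30, then ((a - acc) < (acc - a)) is false, then a=-11, then res=0, then (i=1), then res=30, then returns -26
price_opt: acc=-13, then tmp=30, then ((a - (acc * 1)) < (acc - a)) is false, then a=-11, then res=0, then (i=1), then res=30, then returns -1
verdict: not equivalent; witness: a=-6, b=2


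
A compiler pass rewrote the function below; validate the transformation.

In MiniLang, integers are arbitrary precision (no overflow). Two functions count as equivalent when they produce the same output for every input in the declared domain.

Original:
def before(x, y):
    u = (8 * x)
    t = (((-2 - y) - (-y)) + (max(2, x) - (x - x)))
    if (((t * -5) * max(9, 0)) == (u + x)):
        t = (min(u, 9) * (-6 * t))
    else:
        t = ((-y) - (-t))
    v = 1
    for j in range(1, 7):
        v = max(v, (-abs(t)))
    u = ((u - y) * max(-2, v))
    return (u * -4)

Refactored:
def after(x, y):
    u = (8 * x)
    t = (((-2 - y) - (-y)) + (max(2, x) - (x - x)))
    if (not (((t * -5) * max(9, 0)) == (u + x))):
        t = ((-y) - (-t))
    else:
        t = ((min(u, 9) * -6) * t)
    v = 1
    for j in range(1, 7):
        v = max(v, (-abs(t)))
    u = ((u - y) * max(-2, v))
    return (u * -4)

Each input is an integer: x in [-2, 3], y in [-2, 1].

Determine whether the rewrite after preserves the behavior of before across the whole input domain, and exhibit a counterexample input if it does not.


The two versions differ — the changes include boolean connective usage differs.
Tracing x=2, y=-1: before: u=16, then t=0, then (((t * -5) * max(9, 0)) == (u + x)) is false, then t=1, then v=1, then (j=1), then v=1, then (j=2), then v=1, then (j=3), then v=1, then (j=4), then v=1, then (j=5), then v=1, then (j=6), then v=1, then u=17, then returns -68 | after: u=16, then t=0, then (not (((t * -5) * max(9, 0)) == (u + x))) is true, then t=1, then v=1, then (j=1), then v=1, then (j=2), then v=1, then (j=3), then v=1, then (j=4), then v=1, then (j=5), then v=1, then (j=6), then v=1, then u=17, then returns -68 — matching result -68.
An exhaustive pass over the 24 declared inputs shows identical outputs.
verdict: equivalent


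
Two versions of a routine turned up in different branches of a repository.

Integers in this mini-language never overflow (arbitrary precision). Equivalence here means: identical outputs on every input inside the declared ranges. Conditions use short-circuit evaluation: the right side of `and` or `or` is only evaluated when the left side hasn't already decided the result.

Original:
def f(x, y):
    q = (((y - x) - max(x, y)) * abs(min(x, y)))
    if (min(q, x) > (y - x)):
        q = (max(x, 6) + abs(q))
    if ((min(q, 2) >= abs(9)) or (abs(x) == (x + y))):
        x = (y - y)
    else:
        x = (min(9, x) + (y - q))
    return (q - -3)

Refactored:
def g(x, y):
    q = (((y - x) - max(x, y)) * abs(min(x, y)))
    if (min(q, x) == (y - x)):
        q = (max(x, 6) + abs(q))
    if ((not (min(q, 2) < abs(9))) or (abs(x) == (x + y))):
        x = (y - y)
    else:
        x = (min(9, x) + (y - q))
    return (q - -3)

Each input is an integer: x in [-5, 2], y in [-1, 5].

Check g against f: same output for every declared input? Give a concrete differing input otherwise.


There is a counterexample at x=0, y=-1: 2 on one side, 10 on the other.
f: q = -1; (min(q, x) > (y - x)) -> false; ((min(q, 2) >= abs(9)) or (abs(x) == (x + y))) -> false; x = 0; return 2
g: q = -1; (min(q, x) == (y - x)) -> true; q = 7; ((not (min(q, 2) < abs(9))) or (abs(x) == (x + y))) -> false; x = -8; return 10
verdict: not equivalent; witness: x=0, y=-1


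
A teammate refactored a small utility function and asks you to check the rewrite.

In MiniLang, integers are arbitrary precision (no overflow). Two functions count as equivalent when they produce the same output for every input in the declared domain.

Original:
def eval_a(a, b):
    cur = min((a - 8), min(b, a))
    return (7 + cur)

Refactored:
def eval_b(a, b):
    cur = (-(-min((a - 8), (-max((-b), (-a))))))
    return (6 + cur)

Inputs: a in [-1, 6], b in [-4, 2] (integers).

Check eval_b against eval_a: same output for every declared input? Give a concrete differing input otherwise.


The rewrite breaks on a=-1, b=-4, where the results are -2 and -3.
eval_a: cur = -9; return -2
eval_b: cur = -9; return -3
verdict: not equivalent; witness: a=-1, b=-4


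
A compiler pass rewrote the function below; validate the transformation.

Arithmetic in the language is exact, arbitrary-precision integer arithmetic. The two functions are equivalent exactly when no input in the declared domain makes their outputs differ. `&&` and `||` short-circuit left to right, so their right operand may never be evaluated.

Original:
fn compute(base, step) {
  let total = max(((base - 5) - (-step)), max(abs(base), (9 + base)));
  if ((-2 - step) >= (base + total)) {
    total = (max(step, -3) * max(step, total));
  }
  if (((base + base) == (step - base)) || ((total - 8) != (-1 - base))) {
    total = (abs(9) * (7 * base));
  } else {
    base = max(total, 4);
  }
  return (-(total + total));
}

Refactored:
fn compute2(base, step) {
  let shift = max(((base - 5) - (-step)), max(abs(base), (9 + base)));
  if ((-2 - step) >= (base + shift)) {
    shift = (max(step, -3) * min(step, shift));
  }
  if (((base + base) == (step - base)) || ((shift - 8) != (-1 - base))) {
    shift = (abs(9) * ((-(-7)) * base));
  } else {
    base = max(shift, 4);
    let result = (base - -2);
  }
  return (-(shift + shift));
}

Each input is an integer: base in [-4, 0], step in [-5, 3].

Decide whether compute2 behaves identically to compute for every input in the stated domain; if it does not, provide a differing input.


The suspicious-looking change has no observable effect anywhere in the declared ranges.
As a probe, take base=-1, step=-3: compute runs total = 8; ((-2 - step) >= (base + total)) -> false; (((base + base) == (step - base)) || ((total - 8) != (-1 - base))) -> true; total = -63; return 126; compute2 runs shift = 8; ((-2 - step) >= (base + shift)) -> false; (((base + base) == (step - base)) || ((shift - 8) != (-1 - base))) -> true; shift = -63; return 126; both end at 126.
Sweeping the whole domain (45 inputs) finds no disagreement.
verdict: equivalent


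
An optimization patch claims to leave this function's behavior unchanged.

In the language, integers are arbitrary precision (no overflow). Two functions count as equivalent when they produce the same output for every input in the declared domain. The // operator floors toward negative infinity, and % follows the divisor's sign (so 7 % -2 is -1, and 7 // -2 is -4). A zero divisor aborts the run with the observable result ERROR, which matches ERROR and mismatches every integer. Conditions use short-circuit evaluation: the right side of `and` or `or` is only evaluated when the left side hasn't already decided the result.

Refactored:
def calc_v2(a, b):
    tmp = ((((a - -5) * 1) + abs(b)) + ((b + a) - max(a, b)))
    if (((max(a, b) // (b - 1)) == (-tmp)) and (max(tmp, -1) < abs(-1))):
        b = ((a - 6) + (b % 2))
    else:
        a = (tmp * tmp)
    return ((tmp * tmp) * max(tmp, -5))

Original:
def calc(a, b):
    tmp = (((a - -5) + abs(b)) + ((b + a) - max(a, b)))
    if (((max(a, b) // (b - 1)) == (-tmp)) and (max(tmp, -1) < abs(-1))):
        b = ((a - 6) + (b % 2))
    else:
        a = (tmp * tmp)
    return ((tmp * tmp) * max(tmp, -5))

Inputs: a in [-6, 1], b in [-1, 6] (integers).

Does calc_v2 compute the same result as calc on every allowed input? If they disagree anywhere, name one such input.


Changes here: constant usage differs; and arithmetic usage differs; the full 64-point sweep finds no disagreement.
verdict: equivalent


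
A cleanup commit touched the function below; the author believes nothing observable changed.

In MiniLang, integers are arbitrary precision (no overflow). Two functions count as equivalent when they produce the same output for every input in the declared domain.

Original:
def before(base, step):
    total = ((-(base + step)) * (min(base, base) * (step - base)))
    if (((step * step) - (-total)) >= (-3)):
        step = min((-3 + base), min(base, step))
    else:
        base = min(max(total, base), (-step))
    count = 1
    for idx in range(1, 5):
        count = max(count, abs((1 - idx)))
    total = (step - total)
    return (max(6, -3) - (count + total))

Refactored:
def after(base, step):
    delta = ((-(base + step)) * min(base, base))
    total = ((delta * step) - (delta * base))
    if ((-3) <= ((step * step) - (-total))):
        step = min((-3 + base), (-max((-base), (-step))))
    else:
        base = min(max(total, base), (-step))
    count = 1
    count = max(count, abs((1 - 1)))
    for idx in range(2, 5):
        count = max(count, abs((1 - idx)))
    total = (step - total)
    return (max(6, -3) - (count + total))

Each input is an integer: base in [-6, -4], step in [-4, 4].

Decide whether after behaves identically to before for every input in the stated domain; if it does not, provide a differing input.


Behavior is preserved: although arithmetic usage differs, loop structure differs, statement counts differ, constant usage differs, local variable names differ, min/max/abs usage differs, comparison usage differs, the outputs never diverge.
One worked example (base=-6, step=3) — before: total=-162, then (((step * step) - (-total)) >= (-3)) is false, then base=-6, then count=1, then (idx=1), then count=1, then (idx=2), then count=1, then (idx=3), then count=2, then (idx=4), then count=3, then total=165, then returns -162; after: delta=-18, then total=-162, then ((-3) <= ((step * step) - (-total))) is false, then base=-6, then count=1, then count=1, then (idx=2), then count=1, then (idx=3), then count=2, then (idx=4), then count=3, then total=165, then returns -162; agreement on -162.
Every one of the 27 inputs gives matching results.
verdict: equivalent


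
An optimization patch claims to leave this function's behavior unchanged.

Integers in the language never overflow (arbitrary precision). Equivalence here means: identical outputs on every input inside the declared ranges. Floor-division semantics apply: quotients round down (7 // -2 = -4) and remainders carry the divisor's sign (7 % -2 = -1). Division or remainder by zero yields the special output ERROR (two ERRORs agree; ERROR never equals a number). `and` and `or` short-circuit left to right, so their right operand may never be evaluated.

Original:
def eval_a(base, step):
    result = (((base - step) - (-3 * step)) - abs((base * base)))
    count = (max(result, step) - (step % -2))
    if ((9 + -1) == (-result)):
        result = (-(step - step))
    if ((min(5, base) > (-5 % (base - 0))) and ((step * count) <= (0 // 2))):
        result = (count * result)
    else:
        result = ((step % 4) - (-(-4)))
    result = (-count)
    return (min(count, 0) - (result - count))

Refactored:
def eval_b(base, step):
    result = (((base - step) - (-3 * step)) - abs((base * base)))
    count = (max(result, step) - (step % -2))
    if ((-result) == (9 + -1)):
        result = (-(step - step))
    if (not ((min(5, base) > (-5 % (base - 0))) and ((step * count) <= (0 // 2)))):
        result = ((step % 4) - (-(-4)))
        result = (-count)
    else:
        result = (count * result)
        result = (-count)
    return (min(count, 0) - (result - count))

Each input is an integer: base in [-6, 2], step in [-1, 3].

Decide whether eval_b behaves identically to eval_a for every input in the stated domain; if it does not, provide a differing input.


Behavior is preserved: although statement counts differ, boolean connective usage differs, the outputs never diverge.
Tracing base=-2, step=2: eval_a: result becomes -2; next count becomes 2; next ((9 + -1) == (-result)) evaluates to false; next ((min(5, base) > (-5 % (base - 0))) and ((step * count) <= (0 // 2))) evaluates to false; next result becomes -2; next result becomes -2; next final value 4 | eval_b: result becomes -2; next count becomes 2; next ((-result) == (9 + -1)) evaluates to false; next (not ((min(5, base) > (-5 % (base - 0))) and ((step * count) <= (0 // 2)))) evaluates to true; next result becomes -2; next result becomes -2; next final value 4 — matching result 4.
Every one of the 45 inputs gives matching results.
verdict: equivalent


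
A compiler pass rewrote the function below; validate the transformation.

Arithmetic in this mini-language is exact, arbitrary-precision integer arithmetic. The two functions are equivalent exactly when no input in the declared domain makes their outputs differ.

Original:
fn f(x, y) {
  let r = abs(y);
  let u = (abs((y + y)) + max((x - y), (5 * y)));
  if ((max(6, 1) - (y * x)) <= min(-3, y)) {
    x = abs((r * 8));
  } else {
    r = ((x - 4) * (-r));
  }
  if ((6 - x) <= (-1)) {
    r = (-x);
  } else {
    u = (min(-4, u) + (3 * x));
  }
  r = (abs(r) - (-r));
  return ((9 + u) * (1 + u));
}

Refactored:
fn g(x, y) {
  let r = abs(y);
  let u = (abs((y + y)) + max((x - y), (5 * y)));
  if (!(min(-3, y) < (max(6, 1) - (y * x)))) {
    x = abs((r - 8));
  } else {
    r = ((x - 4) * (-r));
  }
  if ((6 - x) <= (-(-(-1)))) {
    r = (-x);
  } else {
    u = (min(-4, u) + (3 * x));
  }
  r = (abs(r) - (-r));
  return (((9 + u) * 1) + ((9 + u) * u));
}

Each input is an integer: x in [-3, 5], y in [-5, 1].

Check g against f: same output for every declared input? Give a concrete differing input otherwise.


x=-3, y=-5 yields 273 from f but 84 from g.
verdict: not equivalent; witness: x=-3, y=-5


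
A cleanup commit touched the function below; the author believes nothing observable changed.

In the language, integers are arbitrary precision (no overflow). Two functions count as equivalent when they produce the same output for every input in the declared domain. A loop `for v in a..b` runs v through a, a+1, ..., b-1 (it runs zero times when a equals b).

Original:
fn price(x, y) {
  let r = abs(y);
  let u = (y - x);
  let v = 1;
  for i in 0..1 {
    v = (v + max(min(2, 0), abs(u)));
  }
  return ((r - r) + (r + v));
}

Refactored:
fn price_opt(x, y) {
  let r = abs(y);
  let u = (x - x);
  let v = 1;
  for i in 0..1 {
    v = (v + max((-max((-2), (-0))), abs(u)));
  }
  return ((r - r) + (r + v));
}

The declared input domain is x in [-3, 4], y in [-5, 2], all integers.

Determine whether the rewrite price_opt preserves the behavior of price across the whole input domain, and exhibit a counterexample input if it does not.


x=-3, y=-5 yields 8 from price but 6 from price_opt.
verdict: not equivalent; witness: x=-3, y=-5
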